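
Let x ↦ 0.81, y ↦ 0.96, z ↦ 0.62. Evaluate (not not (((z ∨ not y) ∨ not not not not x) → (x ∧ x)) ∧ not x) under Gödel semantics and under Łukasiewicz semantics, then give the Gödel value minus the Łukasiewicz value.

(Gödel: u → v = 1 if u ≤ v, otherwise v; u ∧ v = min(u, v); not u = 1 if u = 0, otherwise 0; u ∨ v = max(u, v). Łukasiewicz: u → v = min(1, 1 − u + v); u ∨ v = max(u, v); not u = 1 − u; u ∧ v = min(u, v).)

-0.19

Gödel evaluation:
  not y: Gödel ¬ of 0.96 = 0 (operand ≠ 0)
  (z ∨ not y) = max(0.62, 0) = 0.62
  not x: Gödel ¬ of 0.81 = 0 (operand ≠ 0)
  not not x: Gödel ¬ of 0 = 1 (operand is 0)
  not not not x: Gödel ¬ of 1 = 0 (operand ≠ 0)
  not not not not x: Gödel ¬ of 0 = 1 (operand is 0)
  ((z ∨ not y) ∨ not not not not x) = max(0.62, 1) = 1
  (x ∧ x) = min(0.81, 0.81) = 0.81
  (((z ∨ not y) ∨ not not not not x) → (x ∧ x)): 1 > 0.81, so result = 0.81
  not (((z ∨ not y) ∨ not not not not x) → (x ∧ x)): Gödel ¬ of 0.81 = 0 (operand ≠ 0)
  not not (((z ∨ not y) ∨ not not not not x) → (x ∧ x)): Gödel ¬ of 0 = 1 (operand is 0)
  not x: Gödel ¬ of 0.81 = 0 (operand ≠ 0)
  (not not (((z ∨ not y) ∨ not not not not x) → (x ∧ x)) ∧ not x) = min(1, 0) = 0
  Gödel value = 0
Łukasiewicz evaluation:
  not y: Łukasiewicz ¬ gives 1 − 0.96 = 0.04
  (z ∨ not y) = max(0.62, 0.04) = 0.62
  not x: Łukasiewicz ¬ gives 1 − 0.81 = 0.19
  not not x: Łukasiewicz ¬ gives 1 − 0.19 = 0.81
  not not not x: Łukasiewicz ¬ gives 1 − 0.81 = 0.19
  not not not not x: Łukasiewicz ¬ gives 1 − 0.19 = 0.81
  ((z ∨ not y) ∨ not not not not x) = max(0.62, 0.81) = 0.81
  (x ∧ x) = min(0.81, 0.81) = 0.81
  (((z ∨ not y) ∨ not not not not x) → (x ∧ x)): min(1, 1 − 0.81 + 0.81) = 1
  not (((z ∨ not y) ∨ not not not not x) → (x ∧ x)): Łukasiewicz ¬ gives 1 − 1 = 0
  not not (((z ∨ not y) ∨ not not not not x) → (x ∧ x)): Łukasiewicz ¬ gives 1 − 0 = 1
  not x: Łukasiewicz ¬ gives 1 − 0.81 = 0.19
  (not not (((z ∨ not y) ∨ not not not not x) → (x ∧ x)) ∧ not x) = min(1, 0.19) = 0.19
  Łukasiewicz value = 0.19
Difference: 0 − 0.19 = -0.19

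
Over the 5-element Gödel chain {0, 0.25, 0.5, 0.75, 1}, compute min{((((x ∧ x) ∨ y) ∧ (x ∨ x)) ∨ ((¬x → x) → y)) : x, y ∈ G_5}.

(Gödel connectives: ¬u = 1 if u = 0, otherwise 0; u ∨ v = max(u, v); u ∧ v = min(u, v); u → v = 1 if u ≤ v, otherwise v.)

0.25

The minimum is attained at x = 0.25, y = 0:
  (x ∧ x) = min(0.25, 0.25) = 0.25
  ((x ∧ x) ∨ y) = max(0.25, 0) = 0.25
  (x ∨ x) = max(0.25, 0.25) = 0.25
  (((x ∧ x) ∨ y) ∧ (x ∨ x)) = min(0.25, 0.25) = 0.25
  ¬x: Gödel ¬ of 0.25 = 0 (operand ≠ 0)
  (¬x → x): 0 ≤ 0.25, so result = 1
  ((¬x → x) → y): 1 > 0, so result = 0
  ((((x ∧ x) ∨ y) ∧ (x ∨ x)) ∨ ((¬x → x) → y)) = max(0.25, 0) = 0.25
Checking all 25 assignments confirms none give a value below 0.25.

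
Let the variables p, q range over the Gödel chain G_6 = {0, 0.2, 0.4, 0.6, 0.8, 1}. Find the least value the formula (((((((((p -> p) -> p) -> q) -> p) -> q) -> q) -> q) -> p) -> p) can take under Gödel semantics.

0.20

The minimum is attained at p = 0.2, q = 0:
  (p -> p): 0.2 ≤ 0.2, so result = 1
  ((p -> p) -> p): 1 > 0.2, so result = 0.2
  (((p -> p) -> p) -> q): 0.2 > 0, so result = 0
  ((((p -> p) -> p) -> q) -> p): 0 ≤ 0.2, so result = 1
  (((((p -> p) -> p) -> q) -> p) -> q): 1 > 0, so result = 0
  ((((((p -> p) -> p) -> q) -> p) -> q) -> q): 0 ≤ 0, so result = 1
  (((((((p -> p) -> p) -> q) -> p) -> q) -> q) -> q): 1 > 0, so result = 0
  ((((((((p -> p) -> p) -> q) -> p) -> q) -> q) -> q) -> p): 0 ≤ 0.2, so result = 1
  (((((((((p -> p) -> p) -> q) -> p) -> q) -> q) -> q) -> p) -> p): 1 > 0.2, so result = 0.2
Checking all 36 assignments confirms none give a value below 0.20.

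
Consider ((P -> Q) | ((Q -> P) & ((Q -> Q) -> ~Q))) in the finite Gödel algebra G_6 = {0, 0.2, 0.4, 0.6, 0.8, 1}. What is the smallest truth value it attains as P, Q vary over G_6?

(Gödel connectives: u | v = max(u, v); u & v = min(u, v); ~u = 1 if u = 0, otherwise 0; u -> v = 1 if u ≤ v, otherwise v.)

The minimum is attained at P = 0.4, Q = 0.2:
  (P -> Q): 0.4 > 0.2, so result = 0.2
  (Q -> P): 0.2 ≤ 0.4, so result = 1
  (Q -> Q): 0.2 ≤ 0.2, so result = 1
  ~Q: Gödel ¬ of 0.2 = 0 (operand ≠ 0)
  ((Q -> Q) -> ~Q): 1 > 0, so result = 0
  ((Q -> P) & ((Q -> Q) -> ~Q)) = min(1, 0) = 0
  ((P -> Q) | ((Q -> P) & ((Q -> Q) -> ~Q))) = max(0.2, 0) = 0.2
Checking all 36 assignments confirms none give a value below 0.20.

0.20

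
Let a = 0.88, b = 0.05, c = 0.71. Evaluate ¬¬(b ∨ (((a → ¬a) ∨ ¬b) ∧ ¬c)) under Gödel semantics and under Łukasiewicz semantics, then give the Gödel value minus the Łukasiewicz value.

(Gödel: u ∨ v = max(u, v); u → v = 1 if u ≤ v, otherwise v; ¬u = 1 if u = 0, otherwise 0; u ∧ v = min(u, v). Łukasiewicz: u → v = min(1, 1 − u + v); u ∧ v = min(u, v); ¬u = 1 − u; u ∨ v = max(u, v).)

Gödel evaluation:
  ¬a: Gödel ¬ of 0.88 = 0 (operand ≠ 0)
  (a → ¬a): 0.88 > 0, so result = 0
  ¬b: Gödel ¬ of 0.05 = 0 (operand ≠ 0)
  ((a → ¬a) ∨ ¬b) = max(0, 0) = 0
  ¬c: Gödel ¬ of 0.71 = 0 (operand ≠ 0)
  (((a → ¬a) ∨ ¬b) ∧ ¬c) = min(0, 0) = 0
  (b ∨ (((a → ¬a) ∨ ¬b) ∧ ¬c)) = max(0.05, 0) = 0.05
  ¬(b ∨ (((a → ¬a) ∨ ¬b) ∧ ¬c)): Gödel ¬ of 0.05 = 0 (operand ≠ 0)
  ¬¬(b ∨ (((a → ¬a) ∨ ¬b) ∧ ¬c)): Gödel ¬ of 0 = 1 (operand is 0)
  Gödel value = 1
Łukasiewicz evaluation:
  ¬a: Łukasiewicz ¬ gives 1 − 0.88 = 0.12
  (a → ¬a): min(1, 1 − 0.88 + 0.12) = 0.24
  ¬b: Łukasiewicz ¬ gives 1 − 0.05 = 0.95
  ((a → ¬a) ∨ ¬b) = max(0.24, 0.95) = 0.95
  ¬c: Łukasiewicz ¬ gives 1 − 0.71 = 0.29
  (((a → ¬a) ∨ ¬b) ∧ ¬c) = min(0.95, 0.29) = 0.29
  (b ∨ (((a → ¬a) ∨ ¬b) ∧ ¬c)) = max(0.05, 0.29) = 0.29
  ¬(b ∨ (((a → ¬a) ∨ ¬b) ∧ ¬c)): Łukasiewicz ¬ gives 1 − 0.29 = 0.71
  ¬¬(b ∨ (((a → ¬a) ∨ ¬b) ∧ ¬c)): Łukasiewicz ¬ gives 1 − 0.71 = 0.29
  Łukasiewicz value = 0.29
Difference: 1 − 0.29 = 0.71

0.71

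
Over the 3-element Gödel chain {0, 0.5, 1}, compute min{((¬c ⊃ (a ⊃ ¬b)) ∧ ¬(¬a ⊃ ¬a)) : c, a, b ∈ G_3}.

0.00

The minimum is attained at c = 0, a = 0, b = 0:
  ¬c: Gödel ¬ of 0 = 1 (operand is 0)
  ¬b: Gödel ¬ of 0 = 1 (operand is 0)
  (a ⊃ ¬b): 0 ≤ 1, so result = 1
  (¬c ⊃ (a ⊃ ¬b)): 1 ≤ 1, so result = 1
  ¬a: Gödel ¬ of 0 = 1 (operand is 0)
  ¬a: Gödel ¬ of 0 = 1 (operand is 0)
  (¬a ⊃ ¬a): 1 ≤ 1, so result = 1
  ¬(¬a ⊃ ¬a): Gödel ¬ of 1 = 0 (operand ≠ 0)
  ((¬c ⊃ (a ⊃ ¬b)) ∧ ¬(¬a ⊃ ¬a)) = min(1, 0) = 0
Checking all 27 assignments confirms none give a value below 0.00.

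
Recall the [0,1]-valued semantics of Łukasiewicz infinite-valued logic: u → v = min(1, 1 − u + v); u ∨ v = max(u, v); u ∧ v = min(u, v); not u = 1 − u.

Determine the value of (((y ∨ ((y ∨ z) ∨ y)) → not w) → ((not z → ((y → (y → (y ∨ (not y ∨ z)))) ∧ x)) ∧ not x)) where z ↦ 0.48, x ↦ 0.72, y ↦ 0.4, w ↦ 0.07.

0.28

(y ∨ z) = max(0.4, 0.48) = 0.48
((y ∨ z) ∨ y) = max(0.48, 0.4) = 0.48
(y ∨ ((y ∨ z) ∨ y)) = max(0.4, 0.48) = 0.48
not w: Łukasiewicz ¬ gives 1 − 0.07 = 0.93
((y ∨ ((y ∨ z) ∨ y)) → not w): min(1, 1 − 0.48 + 0.93) = 1
not z: Łukasiewicz ¬ gives 1 − 0.48 = 0.52
not y: Łukasiewicz ¬ gives 1 − 0.4 = 0.6
(not y ∨ z) = max(0.6, 0.48) = 0.6
(y ∨ (not y ∨ z)) = max(0.4, 0.6) = 0.6
(y → (y ∨ (not y ∨ z))): min(1, 1 − 0.4 + 0.6) = 1
(y → (y → (y ∨ (not y ∨ z)))): min(1, 1 − 0.4 + 1) = 1
((y → (y → (y ∨ (not y ∨ z)))) ∧ x) = min(1, 0.72) = 0.72
(not z → ((y → (y → (y ∨ (not y ∨ z)))) ∧ x)): min(1, 1 − 0.52 + 0.72) = 1
not x: Łukasiewicz ¬ gives 1 − 0.72 = 0.28
((not z → ((y → (y → (y ∨ (not y ∨ z)))) ∧ x)) ∧ not x) = min(1, 0.28) = 0.28
(((y ∨ ((y ∨ z) ∨ y)) → not w) → ((not z → ((y → (y → (y ∨ (not y ∨ z)))) ∧ x)) ∧ not x)): min(1, 1 − 1 + 0.28) = 0.28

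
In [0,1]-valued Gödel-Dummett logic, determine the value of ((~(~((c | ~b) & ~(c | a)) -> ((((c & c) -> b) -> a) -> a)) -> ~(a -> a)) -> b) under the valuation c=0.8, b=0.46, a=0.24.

~b: Gödel ¬ of 0.46 = 0 (operand ≠ 0)
(c | ~b) = max(0.8, 0) = 0.8
(c | a) = max(0.8, 0.24) = 0.8
~(c | a): Gödel ¬ of 0.8 = 0 (operand ≠ 0)
((c | ~b) & ~(c | a)) = min(0.8, 0) = 0
~((c | ~b) & ~(c | a)): Gödel ¬ of 0 = 1 (operand is 0)
(c & c) = min(0.8, 0.8) = 0.8
((c & c) -> b): 0.8 > 0.46, so result = 0.46
(((c & c) -> b) -> a): 0.46 > 0.24, so result = 0.24
((((c & c) -> b) -> a) -> a): 0.24 ≤ 0.24, so result = 1
(~((c | ~b) & ~(c | a)) -> ((((c & c) -> b) -> a) -> a)): 1 ≤ 1, so result = 1
~(~((c | ~b) & ~(c | a)) -> ((((c & c) -> b) -> a) -> a)): Gödel ¬ of 1 = 0 (operand ≠ 0)
(a -> a): 0.24 ≤ 0.24, so result = 1
~(a -> a): Gödel ¬ of 1 = 0 (operand ≠ 0)
(~(~((c | ~b) & ~(c | a)) -> ((((c & c) -> b) -> a) -> a)) -> ~(a -> a)): 0 ≤ 0, so result = 1
((~(~((c | ~b) & ~(c | a)) -> ((((c & c) -> b) -> a) -> a)) -> ~(a -> a)) -> b): 1 > 0.46, so result = 0.46

0.46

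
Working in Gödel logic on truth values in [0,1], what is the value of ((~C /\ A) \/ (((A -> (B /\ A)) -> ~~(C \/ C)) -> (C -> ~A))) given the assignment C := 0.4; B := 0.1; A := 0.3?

~C: Gödel ¬ of 0.4 = 0 (operand ≠ 0)
(~C /\ A) = min(0, 0.3) = 0
(B /\ A) = min(0.1, 0.3) = 0.1
(A -> (B /\ A)): 0.3 > 0.1, so result = 0.1
(C \/ C) = max(0.4, 0.4) = 0.4
~(C \/ C): Gödel ¬ of 0.4 = 0 (operand ≠ 0)
~~(C \/ C): Gödel ¬ of 0 = 1 (operand is 0)
((A -> (B /\ A)) -> ~~(C \/ C)): 0.1 ≤ 1, so result = 1
~A: Gödel ¬ of 0.3 = 0 (operand ≠ 0)
(C -> ~A): 0.4 > 0, so result = 0
(((A -> (B /\ A)) -> ~~(C \/ C)) -> (C -> ~A)): 1 > 0, so result = 0
((~C /\ A) \/ (((A -> (B /\ A)) -> ~~(C \/ C)) -> (C -> ~A))) = max(0, 0) = 0

0.00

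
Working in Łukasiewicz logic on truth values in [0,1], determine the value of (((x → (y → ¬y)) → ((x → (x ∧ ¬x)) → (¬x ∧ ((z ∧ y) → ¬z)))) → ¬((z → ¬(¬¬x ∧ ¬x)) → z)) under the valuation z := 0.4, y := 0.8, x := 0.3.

0.90

¬y: Łukasiewicz ¬ gives 1 − 0.8 = 0.2
(y → ¬y): min(1, 1 − 0.8 + 0.2) = 0.4
(x → (y → ¬y)): min(1, 1 − 0.3 + 0.4) = 1
¬x: Łukasiewicz ¬ gives 1 − 0.3 = 0.7
(x ∧ ¬x) = min(0.3, 0.7) = 0.3
(x → (x ∧ ¬x)): min(1, 1 − 0.3 + 0.3) = 1
¬x: Łukasiewicz ¬ gives 1 − 0.3 = 0.7
(z ∧ y) = min(0.4, 0.8) = 0.4
¬z: Łukasiewicz ¬ gives 1 − 0.4 = 0.6
((z ∧ y) → ¬z): min(1, 1 − 0.4 + 0.6) = 1
(¬x ∧ ((z ∧ y) → ¬z)) = min(0.7, 1) = 0.7
((x → (x ∧ ¬x)) → (¬x ∧ ((z ∧ y) → ¬z))): min(1, 1 − 1 + 0.7) = 0.7
((x → (y → ¬y)) → ((x → (x ∧ ¬x)) → (¬x ∧ ((z ∧ y) → ¬z)))): min(1, 1 − 1 + 0.7) = 0.7
¬x: Łukasiewicz ¬ gives 1 − 0.3 = 0.7
¬¬x: Łukasiewicz ¬ gives 1 − 0.7 = 0.3
¬x: Łukasiewicz ¬ gives 1 − 0.3 = 0.7
(¬¬x ∧ ¬x) = min(0.3, 0.7) = 0.3
¬(¬¬x ∧ ¬x): Łukasiewicz ¬ gives 1 − 0.3 = 0.7
(z → ¬(¬¬x ∧ ¬x)): min(1, 1 − 0.4 + 0.7) = 1
((z → ¬(¬¬x ∧ ¬x)) → z): min(1, 1 − 1 + 0.4) = 0.4
¬((z → ¬(¬¬x ∧ ¬x)) → z): Łukasiewicz ¬ gives 1 − 0.4 = 0.6
(((x → (y → ¬y)) → ((x → (x ∧ ¬x)) → (¬x ∧ ((z ∧ y) → ¬z)))) → ¬((z → ¬(¬¬x ∧ ¬x)) → z)): min(1, 1 − 0.7 + 0.6) = 0.9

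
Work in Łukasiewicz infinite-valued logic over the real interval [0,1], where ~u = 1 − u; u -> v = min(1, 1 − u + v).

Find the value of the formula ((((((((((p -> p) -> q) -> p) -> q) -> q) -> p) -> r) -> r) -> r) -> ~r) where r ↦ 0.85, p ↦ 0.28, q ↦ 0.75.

(p -> p): min(1, 1 − 0.28 + 0.28) = 1
((p -> p) -> q): min(1, 1 − 1 + 0.75) = 0.75
(((p -> p) -> q) -> p): min(1, 1 − 0.75 + 0.28) = 0.53
((((p -> p) -> q) -> p) -> q): min(1, 1 − 0.53 + 0.75) = 1
(((((p -> p) -> q) -> p) -> q) -> q): min(1, 1 − 1 + 0.75) = 0.75
((((((p -> p) -> q) -> p) -> q) -> q) -> p): min(1, 1 − 0.75 + 0.28) = 0.53
(((((((p -> p) -> q) -> p) -> q) -> q) -> p) -> r): min(1, 1 − 0.53 + 0.85) = 1
((((((((p -> p) -> q) -> p) -> q) -> q) -> p) -> r) -> r): min(1, 1 − 1 + 0.85) = 0.85
(((((((((p -> p) -> q) -> p) -> q) -> q) -> p) -> r) -> r) -> r): min(1, 1 − 0.85 + 0.85) = 1
~r: Łukasiewicz ¬ gives 1 − 0.85 = 0.15
((((((((((p -> p) -> q) -> p) -> q) -> q) -> p) -> r) -> r) -> r) -> ~r): min(1, 1 − 1 + 0.15) = 0.15

0.15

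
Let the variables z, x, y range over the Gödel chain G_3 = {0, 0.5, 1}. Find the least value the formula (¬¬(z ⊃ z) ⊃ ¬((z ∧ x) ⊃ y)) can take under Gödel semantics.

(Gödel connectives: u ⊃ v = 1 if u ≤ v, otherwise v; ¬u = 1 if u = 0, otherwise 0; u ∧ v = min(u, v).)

The minimum is attained at z = 0, x = 0, y = 0:
  (z ⊃ z): 0 ≤ 0, so result = 1
  ¬(z ⊃ z): Gödel ¬ of 1 = 0 (operand ≠ 0)
  ¬¬(z ⊃ z): Gödel ¬ of 0 = 1 (operand is 0)
  (z ∧ x) = min(0, 0) = 0
  ((z ∧ x) ⊃ y): 0 ≤ 0, so result = 1
  ¬((z ∧ x) ⊃ y): Gödel ¬ of 1 = 0 (operand ≠ 0)
  (¬¬(z ⊃ z) ⊃ ¬((z ∧ x) ⊃ y)): 1 > 0, so result = 0
Checking all 27 assignments confirms none give a value below 0.00.

0.00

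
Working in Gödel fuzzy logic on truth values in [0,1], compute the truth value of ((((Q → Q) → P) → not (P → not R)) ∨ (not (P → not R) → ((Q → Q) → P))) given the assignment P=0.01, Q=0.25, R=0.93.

(Q → Q): 0.25 ≤ 0.25, so result = 1
((Q → Q) → P): 1 > 0.01, so result = 0.01
not R: Gödel ¬ of 0.93 = 0 (operand ≠ 0)
(P → not R): 0.01 > 0, so result = 0
not (P → not R): Gödel ¬ of 0 = 1 (operand is 0)
(((Q → Q) → P) → not (P → not R)): 0.01 ≤ 1, so result = 1
not R: Gödel ¬ of 0.93 = 0 (operand ≠ 0)
(P → not R): 0.01 > 0, so result = 0
not (P → not R): Gödel ¬ of 0 = 1 (operand is 0)
(Q → Q): 0.25 ≤ 0.25, so result = 1
((Q → Q) → P): 1 > 0.01, so result = 0.01
(not (P → not R) → ((Q → Q) → P)): 1 > 0.01, so result = 0.01
((((Q → Q) → P) → not (P → not R)) ∨ (not (P → not R) → ((Q → Q) → P))) = max(1, 0.01) = 1

1.00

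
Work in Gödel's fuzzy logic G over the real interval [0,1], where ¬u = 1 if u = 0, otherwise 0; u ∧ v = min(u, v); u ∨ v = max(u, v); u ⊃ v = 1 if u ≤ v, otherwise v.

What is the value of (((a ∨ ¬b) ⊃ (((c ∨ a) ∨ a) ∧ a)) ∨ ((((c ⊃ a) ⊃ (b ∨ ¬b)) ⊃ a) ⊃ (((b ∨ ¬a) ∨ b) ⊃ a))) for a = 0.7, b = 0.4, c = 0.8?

1.00

¬b: Gödel ¬ of 0.4 = 0 (operand ≠ 0)
(a ∨ ¬b) = max(0.7, 0) = 0.7
(c ∨ a) = max(0.8, 0.7) = 0.8
((c ∨ a) ∨ a) = max(0.8, 0.7) = 0.8
(((c ∨ a) ∨ a) ∧ a) = min(0.8, 0.7) = 0.7
((a ∨ ¬b) ⊃ (((c ∨ a) ∨ a) ∧ a)): 0.7 ≤ 0.7, so result = 1
(c ⊃ a): 0.8 > 0.7, so result = 0.7
¬b: Gödel ¬ of 0.4 = 0 (operand ≠ 0)
(b ∨ ¬b) = max(0.4, 0) = 0.4
((c ⊃ a) ⊃ (b ∨ ¬b)): 0.7 > 0.4, so result = 0.4
(((c ⊃ a) ⊃ (b ∨ ¬b)) ⊃ a): 0.4 ≤ 0.7, so result = 1
¬a: Gödel ¬ of 0.7 = 0 (operand ≠ 0)
(b ∨ ¬a) = max(0.4, 0) = 0.4
((b ∨ ¬a) ∨ b) = max(0.4, 0.4) = 0.4
(((b ∨ ¬a) ∨ b) ⊃ a): 0.4 ≤ 0.7, so result = 1
((((c ⊃ a) ⊃ (b ∨ ¬b)) ⊃ a) ⊃ (((b ∨ ¬a) ∨ b) ⊃ a)): 1 ≤ 1, so result = 1
(((a ∨ ¬b) ⊃ (((c ∨ a) ∨ a) ∧ a)) ∨ ((((c ⊃ a) ⊃ (b ∨ ¬b)) ⊃ a) ⊃ (((b ∨ ¬a) ∨ b) ⊃ a))) = max(1, 1) = 1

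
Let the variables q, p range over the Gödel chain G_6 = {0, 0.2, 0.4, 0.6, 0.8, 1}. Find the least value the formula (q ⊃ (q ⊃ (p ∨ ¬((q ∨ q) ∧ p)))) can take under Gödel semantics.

0.20

The minimum is attained at q = 0.4, p = 0.2:
  (q ∨ q) = max(0.4, 0.4) = 0.4
  ((q ∨ q) ∧ p) = min(0.4, 0.2) = 0.2
  ¬((q ∨ q) ∧ p): Gödel ¬ of 0.2 = 0 (operand ≠ 0)
  (p ∨ ¬((q ∨ q) ∧ p)) = max(0.2, 0) = 0.2
  (q ⊃ (p ∨ ¬((q ∨ q) ∧ p))): 0.4 > 0.2, so result = 0.2
  (q ⊃ (q ⊃ (p ∨ ¬((q ∨ q) ∧ p)))): 0.4 > 0.2, so result = 0.2
Checking all 36 assignments confirms none give a value below 0.20.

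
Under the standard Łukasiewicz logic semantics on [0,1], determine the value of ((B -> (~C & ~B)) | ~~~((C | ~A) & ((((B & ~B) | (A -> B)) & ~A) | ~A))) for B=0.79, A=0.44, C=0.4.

~C: Łukasiewicz ¬ gives 1 − 0.4 = 0.6
~B: Łukasiewicz ¬ gives 1 − 0.79 = 0.21
(~C & ~B) = min(0.6, 0.21) = 0.21
(B -> (~C & ~B)): min(1, 1 − 0.79 + 0.21) = 0.42
~A: Łukasiewicz ¬ gives 1 − 0.44 = 0.56
(C | ~A) = max(0.4, 0.56) = 0.56
~B: Łukasiewicz ¬ gives 1 − 0.79 = 0.21
(B & ~B) = min(0.79, 0.21) = 0.21
(A -> B): min(1, 1 − 0.44 + 0.79) = 1
((B & ~B) | (A -> B)) = max(0.21, 1) = 1
~A: Łukasiewicz ¬ gives 1 − 0.44 = 0.56
(((B & ~B) | (A -> B)) & ~A) = min(1, 0.56) = 0.56
~A: Łukasiewicz ¬ gives 1 − 0.44 = 0.56
((((B & ~B) | (A -> B)) & ~A) | ~A) = max(0.56, 0.56) = 0.56
((C | ~A) & ((((B & ~B) | (A -> B)) & ~A) | ~A)) = min(0.56, 0.56) = 0.56
~((C | ~A) & ((((B & ~B) | (A -> B)) & ~A) | ~A)): Łukasiewicz ¬ gives 1 − 0.56 = 0.44
~~((C | ~A) & ((((B & ~B) | (A -> B)) & ~A) | ~A)): Łukasiewicz ¬ gives 1 − 0.44 = 0.56
~~~((C | ~A) & ((((B & ~B) | (A -> B)) & ~A) | ~A)): Łukasiewicz ¬ gives 1 − 0.56 = 0.44
((B -> (~C & ~B)) | ~~~((C | ~A) & ((((B & ~B) | (A -> B)) & ~A) | ~A))) = max(0.42, 0.44) = 0.44

0.44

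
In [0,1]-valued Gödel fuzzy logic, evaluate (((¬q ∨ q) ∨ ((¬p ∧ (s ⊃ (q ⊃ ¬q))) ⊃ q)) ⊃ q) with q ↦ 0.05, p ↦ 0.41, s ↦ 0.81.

¬q: Gödel ¬ of 0.05 = 0 (operand ≠ 0)
(¬q ∨ q) = max(0, 0.05) = 0.05
¬p: Gödel ¬ of 0.41 = 0 (operand ≠ 0)
¬q: Gödel ¬ of 0.05 = 0 (operand ≠ 0)
(q ⊃ ¬q): 0.05 > 0, so result = 0
(s ⊃ (q ⊃ ¬q)): 0.81 > 0, so result = 0
(¬p ∧ (s ⊃ (q ⊃ ¬q))) = min(0, 0) = 0
((¬p ∧ (s ⊃ (q ⊃ ¬q))) ⊃ q): 0 ≤ 0.05, so result = 1
((¬q ∨ q) ∨ ((¬p ∧ (s ⊃ (q ⊃ ¬q))) ⊃ q)) = max(0.05, 1) = 1
(((¬q ∨ q) ∨ ((¬p ∧ (s ⊃ (q ⊃ ¬q))) ⊃ q)) ⊃ q): 1 > 0.05, so result = 0.05

0.05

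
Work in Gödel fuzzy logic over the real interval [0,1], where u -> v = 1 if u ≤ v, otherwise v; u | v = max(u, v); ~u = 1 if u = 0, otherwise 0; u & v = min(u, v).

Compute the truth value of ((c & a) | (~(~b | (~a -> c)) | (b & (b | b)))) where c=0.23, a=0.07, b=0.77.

(c & a) = min(0.23, 0.07) = 0.07
~b: Gödel ¬ of 0.77 = 0 (operand ≠ 0)
~a: Gödel ¬ of 0.07 = 0 (operand ≠ 0)
(~a -> c): 0 ≤ 0.23, so result = 1
(~b | (~a -> c)) = max(0, 1) = 1
~(~b | (~a -> c)): Gödel ¬ of 1 = 0 (operand ≠ 0)
(b | b) = max(0.77, 0.77) = 0.77
(b & (b | b)) = min(0.77, 0.77) = 0.77
(~(~b | (~a -> c)) | (b & (b | b))) = max(0, 0.77) = 0.77
((c & a) | (~(~b | (~a -> c)) | (b & (b | b)))) = max(0.07, 0.77) = 0.77

0.77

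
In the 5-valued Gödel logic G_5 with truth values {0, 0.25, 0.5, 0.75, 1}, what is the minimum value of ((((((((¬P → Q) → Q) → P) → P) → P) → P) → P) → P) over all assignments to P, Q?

The minimum is attained at P = 0.25, Q = 0:
  ¬P: Gödel ¬ of 0.25 = 0 (operand ≠ 0)
  (¬P → Q): 0 ≤ 0, so result = 1
  ((¬P → Q) → Q): 1 > 0, so result = 0
  (((¬P → Q) → Q) → P): 0 ≤ 0.25, so result = 1
  ((((¬P → Q) → Q) → P) → P): 1 > 0.25, so result = 0.25
  (((((¬P → Q) → Q) → P) → P) → P): 0.25 ≤ 0.25, so result = 1
  ((((((¬P → Q) → Q) → P) → P) → P) → P): 1 > 0.25, so result = 0.25
  (((((((¬P → Q) → Q) → P) → P) → P) → P) → P): 0.25 ≤ 0.25, so result = 1
  ((((((((¬P → Q) → Q) → P) → P) → P) → P) → P) → P): 1 > 0.25, so result = 0.25
Checking all 25 assignments confirms none give a value below 0.25.

0.25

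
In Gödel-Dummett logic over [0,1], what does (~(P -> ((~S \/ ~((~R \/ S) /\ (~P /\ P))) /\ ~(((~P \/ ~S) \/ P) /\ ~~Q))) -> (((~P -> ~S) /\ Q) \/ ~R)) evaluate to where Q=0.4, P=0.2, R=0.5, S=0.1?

~S: Gödel ¬ of 0.1 = 0 (operand ≠ 0)
~R: Gödel ¬ of 0.5 = 0 (operand ≠ 0)
(~R \/ S) = max(0, 0.1) = 0.1
~P: Gödel ¬ of 0.2 = 0 (operand ≠ 0)
(~P /\ P) = min(0, 0.2) = 0
((~R \/ S) /\ (~P /\ P)) = min(0.1, 0) = 0
~((~R \/ S) /\ (~P /\ P)): Gödel ¬ of 0 = 1 (operand is 0)
(~S \/ ~((~R \/ S) /\ (~P /\ P))) = max(0, 1) = 1
~P: Gödel ¬ of 0.2 = 0 (operand ≠ 0)
~S: Gödel ¬ of 0.1 = 0 (operand ≠ 0)
(~P \/ ~S) = max(0, 0) = 0
((~P \/ ~S) \/ P) = max(0, 0.2) = 0.2
~Q: Gödel ¬ of 0.4 = 0 (operand ≠ 0)
~~Q: Gödel ¬ of 0 = 1 (operand is 0)
(((~P \/ ~S) \/ P) /\ ~~Q) = min(0.2, 1) = 0.2
~(((~P \/ ~S) \/ P) /\ ~~Q): Gödel ¬ of 0.2 = 0 (operand ≠ 0)
((~S \/ ~((~R \/ S) /\ (~P /\ P))) /\ ~(((~P \/ ~S) \/ P) /\ ~~Q)) = min(1, 0) = 0
(P -> ((~S \/ ~((~R \/ S) /\ (~P /\ P))) /\ ~(((~P \/ ~S) \/ P) /\ ~~Q))): 0.2 > 0, so result = 0
~(P -> ((~S \/ ~((~R \/ S) /\ (~P /\ P))) /\ ~(((~P \/ ~S) \/ P) /\ ~~Q))): Gödel ¬ of 0 = 1 (operand is 0)
~P: Gödel ¬ of 0.2 = 0 (operand ≠ 0)
~S: Gödel ¬ of 0.1 = 0 (operand ≠ 0)
(~P -> ~S): 0 ≤ 0, so result = 1
((~P -> ~S) /\ Q) = min(1, 0.4) = 0.4
~R: Gödel ¬ of 0.5 = 0 (operand ≠ 0)
(((~P -> ~S) /\ Q) \/ ~R) = max(0.4, 0) = 0.4
(~(P -> ((~S \/ ~((~R \/ S) /\ (~P /\ P))) /\ ~(((~P \/ ~S) \/ P) /\ ~~Q))) -> (((~P -> ~S) /\ Q) \/ ~R)): 1 > 0.4, so result = 0.4

0.40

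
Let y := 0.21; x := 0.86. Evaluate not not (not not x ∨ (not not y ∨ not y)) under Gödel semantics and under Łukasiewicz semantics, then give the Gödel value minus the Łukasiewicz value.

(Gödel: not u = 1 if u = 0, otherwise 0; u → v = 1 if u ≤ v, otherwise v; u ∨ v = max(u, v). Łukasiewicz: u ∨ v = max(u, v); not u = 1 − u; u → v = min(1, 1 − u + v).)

0.14

Gödel evaluation:
  not x: Gödel ¬ of 0.86 = 0 (operand ≠ 0)
  not not x: Gödel ¬ of 0 = 1 (operand is 0)
  not y: Gödel ¬ of 0.21 = 0 (operand ≠ 0)
  not not y: Gödel ¬ of 0 = 1 (operand is 0)
  not y: Gödel ¬ of 0.21 = 0 (operand ≠ 0)
  (not not y ∨ not y) = max(1, 0) = 1
  (not not x ∨ (not not y ∨ not y)) = max(1, 1) = 1
  not (not not x ∨ (not not y ∨ not y)): Gödel ¬ of 1 = 0 (operand ≠ 0)
  not not (not not x ∨ (not not y ∨ not y)): Gödel ¬ of 0 = 1 (operand is 0)
  Gödel value = 1
Łukasiewicz evaluation:
  not x: Łukasiewicz ¬ gives 1 − 0.86 = 0.14
  not not x: Łukasiewicz ¬ gives 1 − 0.14 = 0.86
  not y: Łukasiewicz ¬ gives 1 − 0.21 = 0.79
  not not y: Łukasiewicz ¬ gives 1 − 0.79 = 0.21
  not y: Łukasiewicz ¬ gives 1 − 0.21 = 0.79
  (not not y ∨ not y) = max(0.21, 0.79) = 0.79
  (not not x ∨ (not not y ∨ not y)) = max(0.86, 0.79) = 0.86
  not (not not x ∨ (not not y ∨ not y)): Łukasiewicz ¬ gives 1 − 0.86 = 0.14
  not not (not not x ∨ (not not y ∨ not y)): Łukasiewicz ¬ gives 1 − 0.14 = 0.86
  Łukasiewicz value = 0.86
Difference: 1 − 0.86 = 0.14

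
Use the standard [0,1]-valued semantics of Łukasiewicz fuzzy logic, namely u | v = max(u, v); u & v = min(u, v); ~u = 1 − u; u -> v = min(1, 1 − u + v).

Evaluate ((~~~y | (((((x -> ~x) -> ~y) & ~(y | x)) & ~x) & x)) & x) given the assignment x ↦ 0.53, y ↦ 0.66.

~y: Łukasiewicz ¬ gives 1 − 0.66 = 0.34
~~y: Łukasiewicz ¬ gives 1 − 0.34 = 0.66
~~~y: Łukasiewicz ¬ gives 1 − 0.66 = 0.34
~x: Łukasiewicz ¬ gives 1 − 0.53 = 0.47
(x -> ~x): min(1, 1 − 0.53 + 0.47) = 0.94
~y: Łukasiewicz ¬ gives 1 − 0.66 = 0.34
((x -> ~x) -> ~y): min(1, 1 − 0.94 + 0.34) = 0.4
(y | x) = max(0.66, 0.53) = 0.66
~(y | x): Łukasiewicz ¬ gives 1 − 0.66 = 0.34
(((x -> ~x) -> ~y) & ~(y | x)) = min(0.4, 0.34) = 0.34
~x: Łukasiewicz ¬ gives 1 − 0.53 = 0.47
((((x -> ~x) -> ~y) & ~(y | x)) & ~x) = min(0.34, 0.47) = 0.34
(((((x -> ~x) -> ~y) & ~(y | x)) & ~x) & x) = min(0.34, 0.53) = 0.34
(~~~y | (((((x -> ~x) -> ~y) & ~(y | x)) & ~x) & x)) = max(0.34, 0.34) = 0.34
((~~~y | (((((x -> ~x) -> ~y) & ~(y | x)) & ~x) & x)) & x) = min(0.34, 0.53) = 0.34

0.34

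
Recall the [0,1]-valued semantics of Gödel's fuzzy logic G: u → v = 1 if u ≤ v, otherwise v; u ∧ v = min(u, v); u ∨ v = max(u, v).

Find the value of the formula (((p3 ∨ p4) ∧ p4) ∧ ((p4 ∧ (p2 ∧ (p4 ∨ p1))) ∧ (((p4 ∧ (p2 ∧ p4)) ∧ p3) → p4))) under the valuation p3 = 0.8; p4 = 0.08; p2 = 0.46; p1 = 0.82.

0.08

(p3 ∨ p4) = max(0.8, 0.08) = 0.8
((p3 ∨ p4) ∧ p4) = min(0.8, 0.08) = 0.08
(p4 ∨ p1) = max(0.08, 0.82) = 0.82
(p2 ∧ (p4 ∨ p1)) = min(0.46, 0.82) = 0.46
(p4 ∧ (p2 ∧ (p4 ∨ p1))) = min(0.08, 0.46) = 0.08
(p2 ∧ p4) = min(0.46, 0.08) = 0.08
(p4 ∧ (p2 ∧ p4)) = min(0.08, 0.08) = 0.08
((p4 ∧ (p2 ∧ p4)) ∧ p3) = min(0.08, 0.8) = 0.08
(((p4 ∧ (p2 ∧ p4)) ∧ p3) → p4): 0.08 ≤ 0.08, so result = 1
((p4 ∧ (p2 ∧ (p4 ∨ p1))) ∧ (((p4 ∧ (p2 ∧ p4)) ∧ p3) → p4)) = min(0.08, 1) = 0.08
(((p3 ∨ p4) ∧ p4) ∧ ((p4 ∧ (p2 ∧ (p4 ∨ p1))) ∧ (((p4 ∧ (p2 ∧ p4)) ∧ p3) → p4))) = min(0.08, 0.08) = 0.08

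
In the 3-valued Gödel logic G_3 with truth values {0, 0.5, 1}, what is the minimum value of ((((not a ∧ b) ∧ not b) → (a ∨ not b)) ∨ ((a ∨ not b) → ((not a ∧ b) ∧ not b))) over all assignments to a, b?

Every assignment gives 1. For instance at a = 0, b = 0:
  not a: Gödel ¬ of 0 = 1 (operand is 0)
  (not a ∧ b) = min(1, 0) = 0
  not b: Gödel ¬ of 0 = 1 (operand is 0)
  ((not a ∧ b) ∧ not b) = min(0, 1) = 0
  not b: Gödel ¬ of 0 = 1 (operand is 0)
  (a ∨ not b) = max(0, 1) = 1
  (((not a ∧ b) ∧ not b) → (a ∨ not b)): 0 ≤ 1, so result = 1
  not b: Gödel ¬ of 0 = 1 (operand is 0)
  (a ∨ not b) = max(0, 1) = 1
  not a: Gödel ¬ of 0 = 1 (operand is 0)
  (not a ∧ b) = min(1, 0) = 0
  not b: Gödel ¬ of 0 = 1 (operand is 0)
  ((not a ∧ b) ∧ not b) = min(0, 1) = 0
  ((a ∨ not b) → ((not a ∧ b) ∧ not b)): 1 > 0, so result = 0
  ((((not a ∧ b) ∧ not b) → (a ∨ not b)) ∨ ((a ∨ not b) → ((not a ∧ b) ∧ not b))) = max(1, 0) = 1
All 9 assignments give value 1 — the formula is a G_3-tautology.

1.00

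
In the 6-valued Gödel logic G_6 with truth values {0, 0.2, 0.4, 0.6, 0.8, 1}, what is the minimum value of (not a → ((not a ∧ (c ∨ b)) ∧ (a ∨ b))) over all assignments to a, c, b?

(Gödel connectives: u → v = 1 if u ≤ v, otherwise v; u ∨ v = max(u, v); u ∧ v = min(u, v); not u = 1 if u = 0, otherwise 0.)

0.00

The minimum is attained at a = 0, c = 0, b = 0:
  not a: Gödel ¬ of 0 = 1 (operand is 0)
  not a: Gödel ¬ of 0 = 1 (operand is 0)
  (c ∨ b) = max(0, 0) = 0
  (not a ∧ (c ∨ b)) = min(1, 0) = 0
  (a ∨ b) = max(0, 0) = 0
  ((not a ∧ (c ∨ b)) ∧ (a ∨ b)) = min(0, 0) = 0
  (not a → ((not a ∧ (c ∨ b)) ∧ (a ∨ b))): 1 > 0, so result = 0
Checking all 216 assignments confirms none give a value below 0.00.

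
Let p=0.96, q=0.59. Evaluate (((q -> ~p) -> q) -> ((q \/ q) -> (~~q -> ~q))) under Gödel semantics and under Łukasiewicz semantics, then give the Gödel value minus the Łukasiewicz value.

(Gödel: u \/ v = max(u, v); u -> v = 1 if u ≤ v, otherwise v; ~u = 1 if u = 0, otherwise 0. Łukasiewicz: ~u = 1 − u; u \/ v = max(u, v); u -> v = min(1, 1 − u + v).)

Gödel evaluation:
  ~p: Gödel ¬ of 0.96 = 0 (operand ≠ 0)
  (q -> ~p): 0.59 > 0, so result = 0
  ((q -> ~p) -> q): 0 ≤ 0.59, so result = 1
  (q \/ q) = max(0.59, 0.59) = 0.59
  ~q: Gödel ¬ of 0.59 = 0 (operand ≠ 0)
  ~~q: Gödel ¬ of 0 = 1 (operand is 0)
  ~q: Gödel ¬ of 0.59 = 0 (operand ≠ 0)
  (~~q -> ~q): 1 > 0, so result = 0
  ((q \/ q) -> (~~q -> ~q)): 0.59 > 0, so result = 0
  (((q -> ~p) -> q) -> ((q \/ q) -> (~~q -> ~q))): 1 > 0, so result = 0
  Gödel value = 0
Łukasiewicz evaluation:
  ~p: Łukasiewicz ¬ gives 1 − 0.96 = 0.04
  (q -> ~p): min(1, 1 − 0.59 + 0.04) = 0.45
  ((q -> ~p) -> q): min(1, 1 − 0.45 + 0.59) = 1
  (q \/ q) = max(0.59, 0.59) = 0.59
  ~q: Łukasiewicz ¬ gives 1 − 0.59 = 0.41
  ~~q: Łukasiewicz ¬ gives 1 − 0.41 = 0.59
  ~q: Łukasiewicz ¬ gives 1 − 0.59 = 0.41
  (~~q -> ~q): min(1, 1 − 0.59 + 0.41) = 0.82
  ((q \/ q) -> (~~q -> ~q)): min(1, 1 − 0.59 + 0.82) = 1
  (((q -> ~p) -> q) -> ((q \/ q) -> (~~q -> ~q))): min(1, 1 − 1 + 1) = 1
  Łukasiewicz value = 1
Difference: 0 − 1 = -1.00

-1.00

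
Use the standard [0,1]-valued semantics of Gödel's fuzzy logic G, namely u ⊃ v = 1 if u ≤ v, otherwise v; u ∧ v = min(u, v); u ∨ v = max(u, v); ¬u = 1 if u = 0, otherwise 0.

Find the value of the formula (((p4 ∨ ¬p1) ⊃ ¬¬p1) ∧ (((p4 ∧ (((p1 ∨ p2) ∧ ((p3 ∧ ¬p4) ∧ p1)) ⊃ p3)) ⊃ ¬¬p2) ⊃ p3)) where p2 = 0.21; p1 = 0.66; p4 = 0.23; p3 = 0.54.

¬p1: Gödel ¬ of 0.66 = 0 (operand ≠ 0)
(p4 ∨ ¬p1) = max(0.23, 0) = 0.23
¬p1: Gödel ¬ of 0.66 = 0 (operand ≠ 0)
¬¬p1: Gödel ¬ of 0 = 1 (operand is 0)
((p4 ∨ ¬p1) ⊃ ¬¬p1): 0.23 ≤ 1, so result = 1
(p1 ∨ p2) = max(0.66, 0.21) = 0.66
¬p4: Gödel ¬ of 0.23 = 0 (operand ≠ 0)
(p3 ∧ ¬p4) = min(0.54, 0) = 0
((p3 ∧ ¬p4) ∧ p1) = min(0, 0.66) = 0
((p1 ∨ p2) ∧ ((p3 ∧ ¬p4) ∧ p1)) = min(0.66, 0) = 0
(((p1 ∨ p2) ∧ ((p3 ∧ ¬p4) ∧ p1)) ⊃ p3): 0 ≤ 0.54, so result = 1
(p4 ∧ (((p1 ∨ p2) ∧ ((p3 ∧ ¬p4) ∧ p1)) ⊃ p3)) = min(0.23, 1) = 0.23
¬p2: Gödel ¬ of 0.21 = 0 (operand ≠ 0)
¬¬p2: Gödel ¬ of 0 = 1 (operand is 0)
((p4 ∧ (((p1 ∨ p2) ∧ ((p3 ∧ ¬p4) ∧ p1)) ⊃ p3)) ⊃ ¬¬p2): 0.23 ≤ 1, so result = 1
(((p4 ∧ (((p1 ∨ p2) ∧ ((p3 ∧ ¬p4) ∧ p1)) ⊃ p3)) ⊃ ¬¬p2) ⊃ p3): 1 > 0.54, so result = 0.54
(((p4 ∨ ¬p1) ⊃ ¬¬p1) ∧ (((p4 ∧ (((p1 ∨ p2) ∧ ((p3 ∧ ¬p4) ∧ p1)) ⊃ p3)) ⊃ ¬¬p2) ⊃ p3)) = min(1, 0.54) = 0.54

0.54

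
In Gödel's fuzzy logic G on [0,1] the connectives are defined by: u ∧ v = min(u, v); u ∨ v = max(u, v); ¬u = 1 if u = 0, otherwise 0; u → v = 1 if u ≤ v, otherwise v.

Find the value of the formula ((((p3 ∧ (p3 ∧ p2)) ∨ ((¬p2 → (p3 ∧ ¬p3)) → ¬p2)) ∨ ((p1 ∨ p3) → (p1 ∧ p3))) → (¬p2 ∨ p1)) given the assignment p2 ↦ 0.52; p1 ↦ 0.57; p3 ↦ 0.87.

(p3 ∧ p2) = min(0.87, 0.52) = 0.52
(p3 ∧ (p3 ∧ p2)) = min(0.87, 0.52) = 0.52
¬p2: Gödel ¬ of 0.52 = 0 (operand ≠ 0)
¬p3: Gödel ¬ of 0.87 = 0 (operand ≠ 0)
(p3 ∧ ¬p3) = min(0.87, 0) = 0
(¬p2 → (p3 ∧ ¬p3)): 0 ≤ 0, so result = 1
¬p2: Gödel ¬ of 0.52 = 0 (operand ≠ 0)
((¬p2 → (p3 ∧ ¬p3)) → ¬p2): 1 > 0, so result = 0
((p3 ∧ (p3 ∧ p2)) ∨ ((¬p2 → (p3 ∧ ¬p3)) → ¬p2)) = max(0.52, 0) = 0.52
(p1 ∨ p3) = max(0.57, 0.87) = 0.87
(p1 ∧ p3) = min(0.57, 0.87) = 0.57
((p1 ∨ p3) → (p1 ∧ p3)): 0.87 > 0.57, so result = 0.57
(((p3 ∧ (p3 ∧ p2)) ∨ ((¬p2 → (p3 ∧ ¬p3)) → ¬p2)) ∨ ((p1 ∨ p3) → (p1 ∧ p3))) = max(0.52, 0.57) = 0.57
¬p2: Gödel ¬ of 0.52 = 0 (operand ≠ 0)
(¬p2 ∨ p1) = max(0, 0.57) = 0.57
((((p3 ∧ (p3 ∧ p2)) ∨ ((¬p2 → (p3 ∧ ¬p3)) → ¬p2)) ∨ ((p1 ∨ p3) → (p1 ∧ p3))) → (¬p2 ∨ p1)): 0.57 ≤ 0.57, so result = 1

1.00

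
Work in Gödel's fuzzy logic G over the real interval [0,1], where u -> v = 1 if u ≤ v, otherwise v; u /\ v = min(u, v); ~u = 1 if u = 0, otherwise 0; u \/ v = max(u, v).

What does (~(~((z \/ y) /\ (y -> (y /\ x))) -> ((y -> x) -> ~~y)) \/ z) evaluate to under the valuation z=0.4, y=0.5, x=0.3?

0.40

(z \/ y) = max(0.4, 0.5) = 0.5
(y /\ x) = min(0.5, 0.3) = 0.3
(y -> (y /\ x)): 0.5 > 0.3, so result = 0.3
((z \/ y) /\ (y -> (y /\ x))) = min(0.5, 0.3) = 0.3
~((z \/ y) /\ (y -> (y /\ x))): Gödel ¬ of 0.3 = 0 (operand ≠ 0)
(y -> x): 0.5 > 0.3, so result = 0.3
~y: Gödel ¬ of 0.5 = 0 (operand ≠ 0)
~~y: Gödel ¬ of 0 = 1 (operand is 0)
((y -> x) -> ~~y): 0.3 ≤ 1, so result = 1
(~((z \/ y) /\ (y -> (y /\ x))) -> ((y -> x) -> ~~y)): 0 ≤ 1, so result = 1
~(~((z \/ y) /\ (y -> (y /\ x))) -> ((y -> x) -> ~~y)): Gödel ¬ of 1 = 0 (operand ≠ 0)
(~(~((z \/ y) /\ (y -> (y /\ x))) -> ((y -> x) -> ~~y)) \/ z) = max(0, 0.4) = 0.4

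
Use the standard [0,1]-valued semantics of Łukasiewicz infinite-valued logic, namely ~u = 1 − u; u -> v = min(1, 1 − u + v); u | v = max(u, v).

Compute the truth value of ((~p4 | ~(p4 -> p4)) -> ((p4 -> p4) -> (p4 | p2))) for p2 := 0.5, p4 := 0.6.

1.00

~p4: Łukasiewicz ¬ gives 1 − 0.6 = 0.4
(p4 -> p4): min(1, 1 − 0.6 + 0.6) = 1
~(p4 -> p4): Łukasiewicz ¬ gives 1 − 1 = 0
(~p4 | ~(p4 -> p4)) = max(0.4, 0) = 0.4
(p4 -> p4): min(1, 1 − 0.6 + 0.6) = 1
(p4 | p2) = max(0.6, 0.5) = 0.6
((p4 -> p4) -> (p4 | p2)): min(1, 1 − 1 + 0.6) = 0.6
((~p4 | ~(p4 -> p4)) -> ((p4 -> p4) -> (p4 | p2))): min(1, 1 − 0.4 + 0.6) = 1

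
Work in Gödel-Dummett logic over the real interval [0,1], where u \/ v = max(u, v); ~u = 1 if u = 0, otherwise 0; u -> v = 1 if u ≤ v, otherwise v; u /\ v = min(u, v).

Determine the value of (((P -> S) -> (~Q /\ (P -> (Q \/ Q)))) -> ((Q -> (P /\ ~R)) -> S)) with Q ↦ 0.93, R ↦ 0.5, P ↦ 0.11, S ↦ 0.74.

(P -> S): 0.11 ≤ 0.74, so result = 1
~Q: Gödel ¬ of 0.93 = 0 (operand ≠ 0)
(Q \/ Q) = max(0.93, 0.93) = 0.93
(P -> (Q \/ Q)): 0.11 ≤ 0.93, so result = 1
(~Q /\ (P -> (Q \/ Q))) = min(0, 1) = 0
((P -> S) -> (~Q /\ (P -> (Q \/ Q)))): 1 > 0, so result = 0
~R: Gödel ¬ of 0.5 = 0 (operand ≠ 0)
(P /\ ~R) = min(0.11, 0) = 0
(Q -> (P /\ ~R)): 0.93 > 0, so result = 0
((Q -> (P /\ ~R)) -> S): 0 ≤ 0.74, so result = 1
(((P -> S) -> (~Q /\ (P -> (Q \/ Q)))) -> ((Q -> (P /\ ~R)) -> S)): 0 ≤ 1, so result = 1

1.00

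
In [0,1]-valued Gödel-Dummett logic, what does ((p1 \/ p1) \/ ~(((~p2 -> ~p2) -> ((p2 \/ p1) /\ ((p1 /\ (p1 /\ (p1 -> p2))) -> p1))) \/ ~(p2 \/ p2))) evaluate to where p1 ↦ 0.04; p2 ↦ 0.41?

(p1 \/ p1) = max(0.04, 0.04) = 0.04
~p2: Gödel ¬ of 0.41 = 0 (operand ≠ 0)
~p2: Gödel ¬ of 0.41 = 0 (operand ≠ 0)
(~p2 -> ~p2): 0 ≤ 0, so result = 1
(p2 \/ p1) = max(0.41, 0.04) = 0.41
(p1 -> p2): 0.04 ≤ 0.41, so result = 1
(p1 /\ (p1 -> p2)) = min(0.04, 1) = 0.04
(p1 /\ (p1 /\ (p1 -> p2))) = min(0.04, 0.04) = 0.04
((p1 /\ (p1 /\ (p1 -> p2))) -> p1): 0.04 ≤ 0.04, so result = 1
((p2 \/ p1) /\ ((p1 /\ (p1 /\ (p1 -> p2))) -> p1)) = min(0.41, 1) = 0.41
((~p2 -> ~p2) -> ((p2 \/ p1) /\ ((p1 /\ (p1 /\ (p1 -> p2))) -> p1))): 1 > 0.41, so result = 0.41
(p2 \/ p2) = max(0.41, 0.41) = 0.41
~(p2 \/ p2): Gödel ¬ of 0.41 = 0 (operand ≠ 0)
(((~p2 -> ~p2) -> ((p2 \/ p1) /\ ((p1 /\ (p1 /\ (p1 -> p2))) -> p1))) \/ ~(p2 \/ p2)) = max(0.41, 0) = 0.41
~(((~p2 -> ~p2) -> ((p2 \/ p1) /\ ((p1 /\ (p1 /\ (p1 -> p2))) -> p1))) \/ ~(p2 \/ p2)): Gödel ¬ of 0.41 = 0 (operand ≠ 0)
((p1 \/ p1) \/ ~(((~p2 -> ~p2) -> ((p2 \/ p1) /\ ((p1 /\ (p1 /\ (p1 -> p2))) -> p1))) \/ ~(p2 \/ p2))) = max(0.04, 0) = 0.04

0.04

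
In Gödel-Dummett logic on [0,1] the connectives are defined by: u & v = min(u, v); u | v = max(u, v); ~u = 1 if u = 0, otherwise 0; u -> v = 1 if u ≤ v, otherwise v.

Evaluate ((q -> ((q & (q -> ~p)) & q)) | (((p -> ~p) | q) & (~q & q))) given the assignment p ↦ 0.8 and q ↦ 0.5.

0.00

~p: Gödel ¬ of 0.8 = 0 (operand ≠ 0)
(q -> ~p): 0.5 > 0, so result = 0
(q & (q -> ~p)) = min(0.5, 0) = 0
((q & (q -> ~p)) & q) = min(0, 0.5) = 0
(q -> ((q & (q -> ~p)) & q)): 0.5 > 0, so result = 0
~p: Gödel ¬ of 0.8 = 0 (operand ≠ 0)
(p -> ~p): 0.8 > 0, so result = 0
((p -> ~p) | q) = max(0, 0.5) = 0.5
~q: Gödel ¬ of 0.5 = 0 (operand ≠ 0)
(~q & q) = min(0, 0.5) = 0
(((p -> ~p) | q) & (~q & q)) = min(0.5, 0) = 0
((q -> ((q & (q -> ~p)) & q)) | (((p -> ~p) | q) & (~q & q))) = max(0, 0) = 0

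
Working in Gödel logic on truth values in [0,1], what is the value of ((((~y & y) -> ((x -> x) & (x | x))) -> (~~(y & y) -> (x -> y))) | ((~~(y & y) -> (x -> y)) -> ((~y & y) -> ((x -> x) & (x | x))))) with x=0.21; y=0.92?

~y: Gödel ¬ of 0.92 = 0 (operand ≠ 0)
(~y & y) = min(0, 0.92) = 0
(x -> x): 0.21 ≤ 0.21, so result = 1
(x | x) = max(0.21, 0.21) = 0.21
((x -> x) & (x | x)) = min(1, 0.21) = 0.21
((~y & y) -> ((x -> x) & (x | x))): 0 ≤ 0.21, so result = 1
(y & y) = min(0.92, 0.92) = 0.92
~(y & y): Gödel ¬ of 0.92 = 0 (operand ≠ 0)
~~(y & y): Gödel ¬ of 0 = 1 (operand is 0)
(x -> y): 0.21 ≤ 0.92, so result = 1
(~~(y & y) -> (x -> y)): 1 ≤ 1, so result = 1
(((~y & y) -> ((x -> x) & (x | x))) -> (~~(y & y) -> (x -> y))): 1 ≤ 1, so result = 1
(y & y) = min(0.92, 0.92) = 0.92
~(y & y): Gödel ¬ of 0.92 = 0 (operand ≠ 0)
~~(y & y): Gödel ¬ of 0 = 1 (operand is 0)
(x -> y): 0.21 ≤ 0.92, so result = 1
(~~(y & y) -> (x -> y)): 1 ≤ 1, so result = 1
~y: Gödel ¬ of 0.92 = 0 (operand ≠ 0)
(~y & y) = min(0, 0.92) = 0
(x -> x): 0.21 ≤ 0.21, so result = 1
(x | x) = max(0.21, 0.21) = 0.21
((x -> x) & (x | x)) = min(1, 0.21) = 0.21
((~y & y) -> ((x -> x) & (x | x))): 0 ≤ 0.21, so result = 1
((~~(y & y) -> (x -> y)) -> ((~y & y) -> ((x -> x) & (x | x)))): 1 ≤ 1, so result = 1
((((~y & y) -> ((x -> x) & (x | x))) -> (~~(y & y) -> (x -> y))) | ((~~(y & y) -> (x -> y)) -> ((~y & y) -> ((x -> x) & (x | x))))) = max(1, 1) = 1

1.00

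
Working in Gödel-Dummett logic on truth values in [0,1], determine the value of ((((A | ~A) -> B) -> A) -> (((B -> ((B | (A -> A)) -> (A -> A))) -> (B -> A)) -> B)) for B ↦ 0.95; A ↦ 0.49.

1.00

~A: Gödel ¬ of 0.49 = 0 (operand ≠ 0)
(A | ~A) = max(0.49, 0) = 0.49
((A | ~A) -> B): 0.49 ≤ 0.95, so result = 1
(((A | ~A) -> B) -> A): 1 > 0.49, so result = 0.49
(A -> A): 0.49 ≤ 0.49, so result = 1
(B | (A -> A)) = max(0.95, 1) = 1
(A -> A): 0.49 ≤ 0.49, so result = 1
((B | (A -> A)) -> (A -> A)): 1 ≤ 1, so result = 1
(B -> ((B | (A -> A)) -> (A -> A))): 0.95 ≤ 1, so result = 1
(B -> A): 0.95 > 0.49, so result = 0.49
((B -> ((B | (A -> A)) -> (A -> A))) -> (B -> A)): 1 > 0.49, so result = 0.49
(((B -> ((B | (A -> A)) -> (A -> A))) -> (B -> A)) -> B): 0.49 ≤ 0.95, so result = 1
((((A | ~A) -> B) -> A) -> (((B -> ((B | (A -> A)) -> (A -> A))) -> (B -> A)) -> B)): 0.49 ≤ 1, so result = 1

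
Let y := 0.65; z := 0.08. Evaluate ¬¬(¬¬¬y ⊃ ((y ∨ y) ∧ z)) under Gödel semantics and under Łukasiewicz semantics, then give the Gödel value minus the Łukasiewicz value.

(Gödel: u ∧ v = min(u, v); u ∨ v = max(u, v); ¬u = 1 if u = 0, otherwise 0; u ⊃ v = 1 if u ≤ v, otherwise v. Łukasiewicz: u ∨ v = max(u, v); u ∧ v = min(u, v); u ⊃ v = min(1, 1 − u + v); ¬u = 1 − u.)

Gödel evaluation:
  ¬y: Gödel ¬ of 0.65 = 0 (operand ≠ 0)
  ¬¬y: Gödel ¬ of 0 = 1 (operand is 0)
  ¬¬¬y: Gödel ¬ of 1 = 0 (operand ≠ 0)
  (y ∨ y) = max(0.65, 0.65) = 0.65
  ((y ∨ y) ∧ z) = min(0.65, 0.08) = 0.08
  (¬¬¬y ⊃ ((y ∨ y) ∧ z)): 0 ≤ 0.08, so result = 1
  ¬(¬¬¬y ⊃ ((y ∨ y) ∧ z)): Gödel ¬ of 1 = 0 (operand ≠ 0)
  ¬¬(¬¬¬y ⊃ ((y ∨ y) ∧ z)): Gödel ¬ of 0 = 1 (operand is 0)
  Gödel value = 1
Łukasiewicz evaluation:
  ¬y: Łukasiewicz ¬ gives 1 − 0.65 = 0.35
  ¬¬y: Łukasiewicz ¬ gives 1 − 0.35 = 0.65
  ¬¬¬y: Łukasiewicz ¬ gives 1 − 0.65 = 0.35
  (y ∨ y) = max(0.65, 0.65) = 0.65
  ((y ∨ y) ∧ z) = min(0.65, 0.08) = 0.08
  (¬¬¬y ⊃ ((y ∨ y) ∧ z)): min(1, 1 − 0.35 + 0.08) = 0.73
  ¬(¬¬¬y ⊃ ((y ∨ y) ∧ z)): Łukasiewicz ¬ gives 1 − 0.73 = 0.27
  ¬¬(¬¬¬y ⊃ ((y ∨ y) ∧ z)): Łukasiewicz ¬ gives 1 − 0.27 = 0.73
  Łukasiewicz value = 0.73
Difference: 1 − 0.73 = 0.27

0.27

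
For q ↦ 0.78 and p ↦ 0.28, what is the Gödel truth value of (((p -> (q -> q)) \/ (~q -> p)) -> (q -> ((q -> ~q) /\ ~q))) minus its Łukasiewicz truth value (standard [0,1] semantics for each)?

Gödel evaluation:
  (q -> q): 0.78 ≤ 0.78, so result = 1
  (p -> (q -> q)): 0.28 ≤ 1, so result = 1
  ~q: Gödel ¬ of 0.78 = 0 (operand ≠ 0)
  (~q -> p): 0 ≤ 0.28, so result = 1
  ((p -> (q -> q)) \/ (~q -> p)) = max(1, 1) = 1
  ~q: Gödel ¬ of 0.78 = 0 (operand ≠ 0)
  (q -> ~q): 0.78 > 0, so result = 0
  ~q: Gödel ¬ of 0.78 = 0 (operand ≠ 0)
  ((q -> ~q) /\ ~q) = min(0, 0) = 0
  (q -> ((q -> ~q) /\ ~q)): 0.78 > 0, so result = 0
  (((p -> (q -> q)) \/ (~q -> p)) -> (q -> ((q -> ~q) /\ ~q))): 1 > 0, so result = 0
  Gödel value = 0
Łukasiewicz evaluation:
  (q -> q): min(1, 1 − 0.78 + 0.78) = 1
  (p -> (q -> q)): min(1, 1 − 0.28 + 1) = 1
  ~q: Łukasiewicz ¬ gives 1 − 0.78 = 0.22
  (~q -> p): min(1, 1 − 0.22 + 0.28) = 1
  ((p -> (q -> q)) \/ (~q -> p)) = max(1, 1) = 1
  ~q: Łukasiewicz ¬ gives 1 − 0.78 = 0.22
  (q -> ~q): min(1, 1 − 0.78 + 0.22) = 0.44
  ~q: Łukasiewicz ¬ gives 1 − 0.78 = 0.22
  ((q -> ~q) /\ ~q) = min(0.44, 0.22) = 0.22
  (q -> ((q -> ~q) /\ ~q)): min(1, 1 − 0.78 + 0.22) = 0.44
  (((p -> (q -> q)) \/ (~q -> p)) -> (q -> ((q -> ~q) /\ ~q))): min(1, 1 − 1 + 0.44) = 0.44
  Łukasiewicz value = 0.44
Difference: 0 − 0.44 = -0.44

-0.44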